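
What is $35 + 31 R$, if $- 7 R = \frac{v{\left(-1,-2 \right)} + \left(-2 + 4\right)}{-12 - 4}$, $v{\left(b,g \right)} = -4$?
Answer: $\frac{1929}{56} \approx 34.446$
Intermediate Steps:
$R = - \frac{1}{56}$ ($R = - \frac{\left(-4 + \left(-2 + 4\right)\right) \frac{1}{-12 - 4}}{7} = - \frac{\left(-4 + 2\right) \frac{1}{-16}}{7} = - \frac{\left(-2\right) \left(- \frac{1}{16}\right)}{7} = \left(- \frac{1}{7}\right) \frac{1}{8} = - \frac{1}{56} \approx -0.017857$)
$35 + 31 R = 35 + 31 \left(- \frac{1}{56}\right) = 35 - \frac{31}{56} = \frac{1929}{56}$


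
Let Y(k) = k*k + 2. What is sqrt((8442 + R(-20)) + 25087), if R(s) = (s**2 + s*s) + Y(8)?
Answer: sqrt(34395) ≈ 185.46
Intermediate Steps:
Y(k) = 2 + k**2 (Y(k) = k**2 + 2 = 2 + k**2)
R(s) = 66 + 2*s**2 (R(s) = (s**2 + s*s) + (2 + 8**2) = (s**2 + s**2) + (2 + 64) = 2*s**2 + 66 = 66 + 2*s**2)
sqrt((8442 + R(-20)) + 25087) = sqrt((8442 + (66 + 2*(-20)**2)) + 25087) = sqrt((8442 + (66 + 2*400)) + 25087) = sqrt((8442 + (66 + 800)) + 25087) = sqrt((8442 + 866) + 25087) = sqrt(9308 + 25087) = sqrt(34395)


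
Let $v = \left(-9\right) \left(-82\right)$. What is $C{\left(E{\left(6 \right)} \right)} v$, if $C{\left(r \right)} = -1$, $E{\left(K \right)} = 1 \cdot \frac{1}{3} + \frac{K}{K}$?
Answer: $-738$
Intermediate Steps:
$v = 738$
$E{\left(K \right)} = \frac{4}{3}$ ($E{\left(K \right)} = 1 \cdot \frac{1}{3} + 1 = \frac{1}{3} + 1 = \frac{4}{3}$)
$C{\left(E{\left(6 \right)} \right)} v = \left(-1\right) 738 = -738$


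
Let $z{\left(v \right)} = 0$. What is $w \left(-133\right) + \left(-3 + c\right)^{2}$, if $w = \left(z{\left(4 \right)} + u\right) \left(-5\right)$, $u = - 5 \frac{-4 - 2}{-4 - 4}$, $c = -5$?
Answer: $- \frac{9719}{4} \approx -2429.8$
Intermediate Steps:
$u = - \frac{15}{4}$ ($u = - 5 \left(- \frac{6}{-8}\right) = - 5 \left(\left(-6\right) \left(- \frac{1}{8}\right)\right) = \left(-5\right) \frac{3}{4} = - \frac{15}{4} \approx -3.75$)
$w = \frac{75}{4}$ ($w = \left(0 - \frac{15}{4}\right) \left(-5\right) = \left(- \frac{15}{4}\right) \left(-5\right) = \frac{75}{4} \approx 18.75$)
$w \left(-133\right) + \left(-3 + c\right)^{2} = \frac{75}{4} \left(-133\right) + \left(-3 - 5\right)^{2} = - \frac{9975}{4} + \left(-8\right)^{2} = - \frac{9975}{4} + 64 = - \frac{9719}{4}$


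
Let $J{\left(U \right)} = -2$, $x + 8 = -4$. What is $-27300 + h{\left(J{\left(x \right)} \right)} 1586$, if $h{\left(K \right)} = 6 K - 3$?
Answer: $-51090$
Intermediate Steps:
$x = -12$ ($x = -8 - 4 = -12$)
$h{\left(K \right)} = -3 + 6 K$
$-27300 + h{\left(J{\left(x \right)} \right)} 1586 = -27300 + \left(-3 + 6 \left(-2\right)\right) 1586 = -27300 + \left(-3 - 12\right) 1586 = -27300 - 23790 = -51090$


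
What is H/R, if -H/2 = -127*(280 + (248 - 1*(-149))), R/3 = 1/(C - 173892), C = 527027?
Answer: 60724388330/3 ≈ 2.0241e+10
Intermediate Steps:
R = 3/353135 (R = 3/(527027 - 173892) = 3/353135 ≈ 8.4953e-6)
H = 171958 (H = -(-254)*(280 + (248 - 1*(-149))) = -(-254)*(280 + (248 + 149)) = -(-254)*(280 + 397) = -(-254)*677 = -2*(-85979) = 171958)
H/R = 171958/(3/353135) = 171958*(353135/3) = 60724388330/3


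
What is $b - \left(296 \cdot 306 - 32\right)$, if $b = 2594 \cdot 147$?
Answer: $290774$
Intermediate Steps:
$b = 381318$
$b - \left(296 \cdot 306 - 32\right) = 381318 - \left(296 \cdot 306 - 32\right) = 381318 - \left(90576 - 32\right) = 381318 - 90544 = 290774$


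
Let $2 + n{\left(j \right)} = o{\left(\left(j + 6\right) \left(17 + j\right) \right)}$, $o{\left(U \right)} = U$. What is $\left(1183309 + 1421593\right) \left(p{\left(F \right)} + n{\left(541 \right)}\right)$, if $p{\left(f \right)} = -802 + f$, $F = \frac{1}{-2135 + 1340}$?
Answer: $\frac{630426631327078}{795} \approx 7.9299 \cdot 10^{11}$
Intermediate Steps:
$n{\left(j \right)} = -2 + \left(6 + j\right) \left(17 + j\right)$ ($n{\left(j \right)} = -2 + \left(j + 6\right) \left(17 + j\right) = -2 + \left(6 + j\right) \left(17 + j\right)$)
$F = - \frac{1}{795}$ ($F = \frac{1}{-795} = - \frac{1}{795} \approx -0.0012579$)
$\left(1183309 + 1421593\right) \left(p{\left(F \right)} + n{\left(541 \right)}\right) = \left(1183309 + 1421593\right) \left(\left(-802 - \frac{1}{795}\right) + \left(100 + 541^{2} + 23 \cdot 541\right)\right) = 2604902 \left(- \frac{637591}{795} + \left(100 + 292681 + 12443\right)\right) = 2604902 \left(- \frac{637591}{795} + 305224\right) = 2604902 \cdot \frac{242015489}{795} = \frac{630426631327078}{795}$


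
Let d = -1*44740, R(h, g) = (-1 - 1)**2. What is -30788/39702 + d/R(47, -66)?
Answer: -222048829/19851 ≈ -11186.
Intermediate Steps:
R(h, g) = 4 (R(h, g) = (-2)**2 = 4)
d = -44740
-30788/39702 + d/R(47, -66) = -30788/39702 - 44740/4 = -30788*1/39702 - 44740*1/4 = -15394/19851 - 11185 = -222048829/19851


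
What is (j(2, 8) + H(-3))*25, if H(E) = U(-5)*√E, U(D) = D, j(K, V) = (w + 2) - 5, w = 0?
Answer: -75 - 125*I*√3 ≈ -75.0 - 216.51*I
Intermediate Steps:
j(K, V) = -3 (j(K, V) = (0 + 2) - 5 = 2 - 5 = -3)
H(E) = -5*√E
(j(2, 8) + H(-3))*25 = (-3 - 5*I*√3)*25 = -75 - 125*I*√3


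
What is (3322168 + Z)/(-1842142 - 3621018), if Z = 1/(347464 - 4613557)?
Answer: -14172677649623/23306348633880 ≈ -0.60810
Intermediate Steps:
Z = -1/4266093 (Z = 1/(-4266093) = -1/4266093 ≈ -2.3441e-7)
(3322168 + Z)/(-1842142 - 3621018) = (3322168 - 1/4266093)/(-1842142 - 3621018) = (14172677649623/4266093)/(-5463160) = (14172677649623/4266093)*(-1/5463160) = -14172677649623/23306348633880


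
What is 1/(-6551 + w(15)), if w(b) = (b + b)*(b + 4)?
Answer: -1/5981 ≈ -0.00016720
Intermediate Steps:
w(b) = 2*b*(4 + b) (w(b) = (2*b)*(4 + b) = 2*b*(4 + b))
1/(-6551 + w(15)) = 1/(-6551 + 2*15*(4 + 15)) = 1/(-6551 + 2*15*19) = 1/(-6551 + 570) = 1/(-5981) = -1/5981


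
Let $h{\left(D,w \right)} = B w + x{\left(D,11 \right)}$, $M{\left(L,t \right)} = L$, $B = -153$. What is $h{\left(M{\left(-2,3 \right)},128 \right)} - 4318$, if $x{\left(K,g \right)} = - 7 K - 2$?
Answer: $-23890$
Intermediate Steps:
$x{\left(K,g \right)} = -2 - 7 K$
$h{\left(D,w \right)} = -2 - 153 w - 7 D$ ($h{\left(D,w \right)} = - 153 w - \left(2 + 7 D\right) = -2 - 153 w - 7 D$)
$h{\left(M{\left(-2,3 \right)},128 \right)} - 4318 = \left(-2 - 19584 - -14\right) - 4318 = \left(-2 - 19584 + 14\right) - 4318 = -19572 - 4318 = -23890$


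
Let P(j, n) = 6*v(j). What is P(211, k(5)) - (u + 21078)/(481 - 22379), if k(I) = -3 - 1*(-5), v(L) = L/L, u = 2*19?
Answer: 76252/10949 ≈ 6.9643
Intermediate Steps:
u = 38
v(L) = 1
k(I) = 2 (k(I) = -3 + 5 = 2)
P(j, n) = 6 (P(j, n) = 6*1 = 6)
P(211, k(5)) - (u + 21078)/(481 - 22379) = 6 - (38 + 21078)/(481 - 22379) = 6 - 21116/(-21898) = 6 - 21116*(-1)/21898 = 6 - 1*(-10558/10949) = 6 + 10558/10949 = 76252/10949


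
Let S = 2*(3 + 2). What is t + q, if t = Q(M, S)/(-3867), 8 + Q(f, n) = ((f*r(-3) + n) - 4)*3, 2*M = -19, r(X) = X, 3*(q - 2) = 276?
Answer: 726805/7734 ≈ 93.975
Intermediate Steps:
q = 94 (q = 2 + (1/3)*276 = 2 + 92 = 94)
S = 10 (S = 2*5 = 10)
M = -19/2 (M = (1/2)*(-19) = -19/2 ≈ -9.5000)
Q(f, n) = -20 - 9*f + 3*n (Q(f, n) = -8 + ((f*(-3) + n) - 4)*3 = -8 + ((-3*f + n) - 4)*3 = -8 + ((n - 3*f) - 4)*3 = -8 + (-4 + n - 3*f)*3 = -8 + (-12 - 9*f + 3*n) = -20 - 9*f + 3*n)
t = -191/7734 (t = (-20 - 9*(-19/2) + 3*10)/(-3867) = (-20 + 171/2 + 30)*(-1/3867) = (191/2)*(-1/3867) = -191/7734 ≈ -0.024696)
t + q = -191/7734 + 94 = 726805/7734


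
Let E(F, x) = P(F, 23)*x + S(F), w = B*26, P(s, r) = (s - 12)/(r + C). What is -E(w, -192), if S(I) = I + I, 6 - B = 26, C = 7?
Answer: -11824/5 ≈ -2364.8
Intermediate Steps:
B = -20 (B = 6 - 1*26 = 6 - 26 = -20)
P(s, r) = (-12 + s)/(7 + r) (P(s, r) = (s - 12)/(r + 7) = (-12 + s)/(7 + r))
S(I) = 2*I
w = -520 (w = -20*26 = -520)
E(F, x) = 2*F + x*(-2/5 + F/30) (E(F, x) = ((-12 + F)/(7 + 23))*x + 2*F = ((-12 + F)/30)*x + 2*F = (-2/5 + F/30)*x + 2*F = x*(-2/5 + F/30) + 2*F = 2*F + x*(-2/5 + F/30))
-E(w, -192) = -(2*(-520) + (1/30)*(-192)*(-12 - 520)) = -(-1040 + (1/30)*(-192)*(-532)) = -(-1040 + 17024/5) = -1*11824/5 = -11824/5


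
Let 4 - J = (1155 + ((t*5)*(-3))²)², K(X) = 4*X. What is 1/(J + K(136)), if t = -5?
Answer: -1/45967852 ≈ -2.1754e-8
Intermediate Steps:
J = -45968396 (J = 4 - (1155 + (-5*5*(-3))²)² = 4 - (1155 + (-25*(-3))²)² = 4 - (1155 + 75²)² = 4 - (1155 + 5625)² = 4 - 1*6780² = 4 - 1*45968400 = 4 - 45968400 = -45968396)
1/(J + K(136)) = 1/(-45968396 + 4*136) = 1/(-45968396 + 544) = 1/(-45967852) = -1/45967852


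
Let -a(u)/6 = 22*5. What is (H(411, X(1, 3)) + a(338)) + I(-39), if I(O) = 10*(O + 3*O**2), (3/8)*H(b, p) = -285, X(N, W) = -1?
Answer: 43820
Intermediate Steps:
a(u) = -660 (a(u) = -132*5 = -6*110 = -660)
H(b, p) = -760 (H(b, p) = (8/3)*(-285) = -760)
I(O) = 10*O + 30*O**2
(H(411, X(1, 3)) + a(338)) + I(-39) = (-760 - 660) + 10*(-39)*(1 + 3*(-39)) = -1420 + 10*(-39)*(1 - 117) = -1420 + 10*(-39)*(-116) = -1420 + 45240 = 43820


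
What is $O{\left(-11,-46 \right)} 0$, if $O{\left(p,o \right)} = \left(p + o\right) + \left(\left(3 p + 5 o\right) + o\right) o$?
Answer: $0$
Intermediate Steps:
$O{\left(p,o \right)} = o + p + o \left(3 p + 6 o\right)$ ($O{\left(p,o \right)} = \left(o + p\right) + \left(3 p + 6 o\right) o = \left(o + p\right) + o \left(3 p + 6 o\right) = o + p + o \left(3 p + 6 o\right)$)
$O{\left(-11,-46 \right)} 0 = \left(-46 - 11 + 6 \left(-46\right)^{2} + 3 \left(-46\right) \left(-11\right)\right) 0 = \left(-46 - 11 + 6 \cdot 2116 + 1518\right) 0 = \left(-46 - 11 + 12696 + 1518\right) 0 = 14157 \cdot 0 = 0$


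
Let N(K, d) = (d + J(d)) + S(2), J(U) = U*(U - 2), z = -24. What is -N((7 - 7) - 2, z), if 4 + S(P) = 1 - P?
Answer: -595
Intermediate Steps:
S(P) = -3 - P (S(P) = -4 + (1 - P) = -3 - P)
J(U) = U*(-2 + U)
N(K, d) = -5 + d + d*(-2 + d) (N(K, d) = (d + d*(-2 + d)) + (-3 - 1*2) = (d + d*(-2 + d)) + (-3 - 2) = (d + d*(-2 + d)) - 5 = -5 + d + d*(-2 + d))
-N((7 - 7) - 2, z) = -(-5 + (-24)² - 1*(-24)) = -(-5 + 576 + 24) = -1*595 = -595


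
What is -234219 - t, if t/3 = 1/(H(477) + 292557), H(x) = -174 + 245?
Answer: -68539037535/292628 ≈ -2.3422e+5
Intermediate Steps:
H(x) = 71
t = 3/292628 (t = 3/(71 + 292557) = 3/292628 ≈ 1.0252e-5)
-234219 - t = -234219 - 1*3/292628 = -234219 - 3/292628 = -68539037535/292628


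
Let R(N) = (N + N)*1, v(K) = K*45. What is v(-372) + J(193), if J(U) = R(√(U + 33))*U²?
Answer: -16740 + 74498*√226 ≈ 1.1032e+6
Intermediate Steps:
v(K) = 45*K
R(N) = 2*N (R(N) = (2*N)*1 = 2*N)
J(U) = 2*U²*√(33 + U) (J(U) = (2*√(U + 33))*U² = (2*√(33 + U))*U² = 2*U²*√(33 + U))
v(-372) + J(193) = 45*(-372) + 2*193²*√(33 + 193) = -16740 + 2*37249*√226 = -16740 + 74498*√226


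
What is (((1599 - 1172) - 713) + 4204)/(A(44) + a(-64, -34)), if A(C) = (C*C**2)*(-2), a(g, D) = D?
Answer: -1959/85201 ≈ -0.022993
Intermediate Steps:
A(C) = -2*C**3 (A(C) = C**3*(-2) = -2*C**3)
(((1599 - 1172) - 713) + 4204)/(A(44) + a(-64, -34)) = (((1599 - 1172) - 713) + 4204)/(-2*44**3 - 34) = ((427 - 713) + 4204)/(-2*85184 - 34) = (-286 + 4204)/(-170368 - 34) = 3918/(-170402) = 3918*(-1/170402) = -1959/85201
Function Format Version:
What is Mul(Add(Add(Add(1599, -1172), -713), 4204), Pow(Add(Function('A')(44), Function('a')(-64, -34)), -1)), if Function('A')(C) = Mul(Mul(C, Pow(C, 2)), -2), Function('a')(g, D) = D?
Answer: Rational(-1959, 85201) ≈ -0.022993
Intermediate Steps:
Function('A')(C) = Mul(-2, Pow(C, 3)) (Function('A')(C) = Mul(Pow(C, 3), -2) = Mul(-2, Pow(C, 3)))
Mul(Add(Add(Add(1599, -1172), -713), 4204), Pow(Add(Function('A')(44), Function('a')(-64, -34)), -1)) = Mul(Add(Add(Add(1599, -1172), -713), 4204), Pow(Add(Mul(-2, Pow(44, 3)), -34), -1)) = Mul(Add(Add(427, -713), 4204), Pow(Add(Mul(-2, 85184), -34), -1)) = Mul(Add(-286, 4204), Pow(Add(-170368, -34), -1)) = Mul(3918, Pow(-170402, -1)) = Mul(3918, Rational(-1, 170402)) = Rational(-1959, 85201)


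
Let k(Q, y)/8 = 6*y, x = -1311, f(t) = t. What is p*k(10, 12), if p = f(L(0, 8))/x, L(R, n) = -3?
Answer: 576/437 ≈ 1.3181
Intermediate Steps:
k(Q, y) = 48*y (k(Q, y) = 8*(6*y) = 48*y)
p = 1/437 (p = -3/(-1311) = -3*(-1/1311) = 1/437 ≈ 0.0022883)
p*k(10, 12) = (48*12)/437 = (1/437)*576 = 576/437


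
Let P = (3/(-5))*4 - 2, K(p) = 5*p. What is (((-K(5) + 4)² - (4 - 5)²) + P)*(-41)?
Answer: -89298/5 ≈ -17860.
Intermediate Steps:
P = -22/5 (P = (3*(-⅕))*4 - 2 = -⅗*4 - 2 = -12/5 - 2 = -22/5 ≈ -4.4000)
(((-K(5) + 4)² - (4 - 5)²) + P)*(-41) = (((-5*5 + 4)² - (4 - 5)²) - 22/5)*(-41) = (((-1*25 + 4)² - 1*(-1)²) - 22/5)*(-41) = (((-25 + 4)² - 1*1) - 22/5)*(-41) = (((-21)² - 1) - 22/5)*(-41) = ((441 - 1) - 22/5)*(-41) = (440 - 22/5)*(-41) = (2178/5)*(-41) = -89298/5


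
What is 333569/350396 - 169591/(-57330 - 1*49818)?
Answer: 5947828703/2346514413 ≈ 2.5348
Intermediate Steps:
333569/350396 - 169591/(-57330 - 1*49818) = 333569*(1/350396) - 169591/(-57330 - 49818) = 333569/350396 - 169591/(-107148) = 333569/350396 - 169591*(-1/107148) = 333569/350396 + 169591/107148 = 5947828703/2346514413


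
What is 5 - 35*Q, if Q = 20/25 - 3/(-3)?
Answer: -58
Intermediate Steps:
Q = 9/5 (Q = 20*(1/25) - 3*(-⅓) = ⅘ + 1 = 9/5 ≈ 1.8000)
5 - 35*Q = 5 - 35*9/5 = 5 - 63 = -58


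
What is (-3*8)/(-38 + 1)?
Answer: 24/37 ≈ 0.64865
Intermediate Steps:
(-3*8)/(-38 + 1) = -24/(-37) = -24*(-1/37) = 24/37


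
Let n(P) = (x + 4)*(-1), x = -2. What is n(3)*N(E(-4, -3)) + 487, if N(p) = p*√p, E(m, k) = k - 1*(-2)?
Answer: 487 + 2*I ≈ 487.0 + 2.0*I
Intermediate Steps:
E(m, k) = 2 + k (E(m, k) = k + 2 = 2 + k)
n(P) = -2 (n(P) = (-2 + 4)*(-1) = 2*(-1) = -2)
N(p) = p^(3/2)
n(3)*N(E(-4, -3)) + 487 = -2*(2 - 3)^(3/2) + 487 = -(-2)*I + 487 = 2*I + 487 = 487 + 2*I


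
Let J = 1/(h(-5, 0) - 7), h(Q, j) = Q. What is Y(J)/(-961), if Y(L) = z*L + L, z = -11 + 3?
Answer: -7/11532 ≈ -0.00060701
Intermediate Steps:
z = -8
J = -1/12 (J = 1/(-5 - 7) = 1/(-12) = -1/12 ≈ -0.083333)
Y(L) = -7*L (Y(L) = -8*L + L = -7*L)
Y(J)/(-961) = -7*(-1/12)/(-961) = (7/12)*(-1/961) = -7/11532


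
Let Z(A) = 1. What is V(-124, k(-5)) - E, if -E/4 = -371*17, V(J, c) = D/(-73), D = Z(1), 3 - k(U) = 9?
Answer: -1841645/73 ≈ -25228.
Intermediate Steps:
k(U) = -6 (k(U) = 3 - 1*9 = 3 - 9 = -6)
D = 1
V(J, c) = -1/73 (V(J, c) = 1/(-73) = 1*(-1/73) = -1/73)
E = 25228 (E = -(-1484)*17 = -4*(-6307) = 25228)
V(-124, k(-5)) - E = -1/73 - 1*25228 = -1/73 - 25228 = -1841645/73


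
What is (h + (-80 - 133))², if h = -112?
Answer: 105625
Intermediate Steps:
(h + (-80 - 133))² = (-112 + (-80 - 133))² = (-112 - 213)² = (-325)² = 105625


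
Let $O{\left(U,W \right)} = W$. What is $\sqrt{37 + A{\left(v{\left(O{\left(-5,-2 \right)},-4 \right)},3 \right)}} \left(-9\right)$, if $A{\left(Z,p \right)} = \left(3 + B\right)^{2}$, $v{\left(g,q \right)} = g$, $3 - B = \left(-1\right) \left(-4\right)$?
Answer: $- 9 \sqrt{41} \approx -57.628$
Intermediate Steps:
$B = -1$ ($B = 3 - \left(-1\right) \left(-4\right) = 3 - 4 = -1$)
$A{\left(Z,p \right)} = 4$ ($A{\left(Z,p \right)} = \left(3 - 1\right)^{2} = 2^{2} = 4$)
$\sqrt{37 + A{\left(v{\left(O{\left(-5,-2 \right)},-4 \right)},3 \right)}} \left(-9\right) = \sqrt{37 + 4} \left(-9\right) = \sqrt{41} \left(-9\right) = - 9 \sqrt{41}$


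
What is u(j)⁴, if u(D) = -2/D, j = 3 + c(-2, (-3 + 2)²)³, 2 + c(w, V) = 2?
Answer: 16/81 ≈ 0.19753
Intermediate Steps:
c(w, V) = 0 (c(w, V) = -2 + 2 = 0)
j = 3 (j = 3 + 0³ = 3 + 0 = 3)
u(j)⁴ = (-2/3)⁴ = (-2*⅓)⁴ = (-⅔)⁴ = 16/81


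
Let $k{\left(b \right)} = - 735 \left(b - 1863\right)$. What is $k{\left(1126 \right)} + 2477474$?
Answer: $3019169$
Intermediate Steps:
$k{\left(b \right)} = 1369305 - 735 b$ ($k{\left(b \right)} = - 735 \left(-1863 + b\right) = 1369305 - 735 b$)
$k{\left(1126 \right)} + 2477474 = \left(1369305 - 827610\right) + 2477474 = 541695 + 2477474 = 3019169$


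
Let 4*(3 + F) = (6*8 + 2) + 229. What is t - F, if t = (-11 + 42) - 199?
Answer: -939/4 ≈ -234.75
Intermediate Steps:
t = -168 (t = 31 - 199 = -168)
F = 267/4 (F = -3 + ((6*8 + 2) + 229)/4 = -3 + ((48 + 2) + 229)/4 = -3 + (50 + 229)/4 = -3 + (1/4)*279 = -3 + 279/4 = 267/4 ≈ 66.750)
t - F = -168 - 1*267/4 = -168 - 267/4 = -939/4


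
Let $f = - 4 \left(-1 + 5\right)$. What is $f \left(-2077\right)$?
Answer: $33232$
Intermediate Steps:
$f = -16$ ($f = \left(-4\right) 4 = -16$)
$f \left(-2077\right) = \left(-16\right) \left(-2077\right) = 33232$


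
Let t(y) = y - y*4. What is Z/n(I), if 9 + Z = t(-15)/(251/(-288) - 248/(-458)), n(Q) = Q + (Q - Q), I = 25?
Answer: -3163743/544175 ≈ -5.8138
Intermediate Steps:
t(y) = -3*y (t(y) = y - 4*y = -3*y)
n(Q) = Q (n(Q) = Q + 0 = Q)
Z = -3163743/21767 (Z = -9 + (-3*(-15))/(251/(-288) - 248/(-458)) = -9 + 45/(251*(-1/288) - 248*(-1/458)) = -9 + 45/(-251/288 + 124/229) = -9 + 45/(-21767/65952) = -9 + 45*(-65952/21767) = -9 - 2967840/21767 = -3163743/21767 ≈ -145.35)
Z/n(I) = -3163743/21767/25 = -3163743/21767*1/25 = -3163743/544175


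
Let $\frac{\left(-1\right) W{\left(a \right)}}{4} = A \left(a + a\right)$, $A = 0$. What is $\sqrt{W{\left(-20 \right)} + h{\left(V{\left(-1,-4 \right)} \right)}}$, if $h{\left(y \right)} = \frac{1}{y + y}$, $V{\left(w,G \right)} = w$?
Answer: $\frac{i \sqrt{2}}{2} \approx 0.70711 i$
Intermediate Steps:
$h{\left(y \right)} = \frac{1}{2 y}$
$W{\left(a \right)} = 0$ ($W{\left(a \right)} = - 4 \cdot 0 \left(a + a\right) = - 4 \cdot 0 \cdot 2 a = \left(-4\right) 0 = 0$)
$\sqrt{W{\left(-20 \right)} + h{\left(V{\left(-1,-4 \right)} \right)}} = \sqrt{0 + \frac{1}{2 \left(-1\right)}} = \sqrt{0 + \frac{1}{2} \left(-1\right)} = \sqrt{0 - \frac{1}{2}} = \sqrt{- \frac{1}{2}} = \frac{i \sqrt{2}}{2}$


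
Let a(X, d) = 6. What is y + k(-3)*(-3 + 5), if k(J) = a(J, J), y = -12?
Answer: 0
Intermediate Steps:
k(J) = 6
y + k(-3)*(-3 + 5) = -12 + 6*(-3 + 5) = -12 + 6*2 = -12 + 12 = 0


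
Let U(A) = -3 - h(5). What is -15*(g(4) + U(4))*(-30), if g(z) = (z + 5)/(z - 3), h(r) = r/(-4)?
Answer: 6525/2 ≈ 3262.5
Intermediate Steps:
h(r) = -r/4 (h(r) = r*(-¼) = -r/4)
g(z) = (5 + z)/(-3 + z)
U(A) = -7/4 (U(A) = -3 - (-1)*5/4 = -3 - 1*(-5/4) = -3 + 5/4 = -7/4)
-15*(g(4) + U(4))*(-30) = -15*((5 + 4)/(-3 + 4) - 7/4)*(-30) = -15*(9/1 - 7/4)*(-30) = -15*(1*9 - 7/4)*(-30) = -15*(9 - 7/4)*(-30) = -15*29/4*(-30) = -435/4*(-30) = 6525/2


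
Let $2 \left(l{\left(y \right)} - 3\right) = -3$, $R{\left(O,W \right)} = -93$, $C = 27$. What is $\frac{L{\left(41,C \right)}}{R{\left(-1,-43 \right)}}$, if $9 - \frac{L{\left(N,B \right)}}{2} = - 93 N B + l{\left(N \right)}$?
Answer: $- \frac{68639}{31} \approx -2214.2$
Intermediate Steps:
$l{\left(y \right)} = \frac{3}{2}$ ($l{\left(y \right)} = 3 + \frac{1}{2} \left(-3\right) = 3 - \frac{3}{2} = \frac{3}{2}$)
$L{\left(N,B \right)} = 15 + 186 B N$ ($L{\left(N,B \right)} = 18 - 2 \left(- 93 N B + \frac{3}{2}\right) = 18 - 2 \left(- 93 B N + \frac{3}{2}\right) = 18 - 2 \left(\frac{3}{2} - 93 B N\right) = 18 + \left(-3 + 186 B N\right) = 15 + 186 B N$)
$\frac{L{\left(41,C \right)}}{R{\left(-1,-43 \right)}} = \frac{15 + 186 \cdot 27 \cdot 41}{-93} = \left(15 + 205902\right) \left(- \frac{1}{93}\right) = 205917 \left(- \frac{1}{93}\right) = - \frac{68639}{31}$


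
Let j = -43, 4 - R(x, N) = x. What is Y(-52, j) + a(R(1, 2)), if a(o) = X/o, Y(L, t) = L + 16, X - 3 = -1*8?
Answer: -113/3 ≈ -37.667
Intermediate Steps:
R(x, N) = 4 - x
X = -5 (X = 3 - 1*8 = 3 - 8 = -5)
Y(L, t) = 16 + L
a(o) = -5/o
Y(-52, j) + a(R(1, 2)) = (16 - 52) - 5/(4 - 1*1) = -36 - 5/(4 - 1) = -36 - 5/3 = -113/3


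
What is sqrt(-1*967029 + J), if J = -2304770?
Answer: I*sqrt(3271799) ≈ 1808.8*I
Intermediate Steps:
sqrt(-1*967029 + J) = sqrt(-1*967029 - 2304770) = sqrt(-967029 - 2304770) = sqrt(-3271799) = I*sqrt(3271799)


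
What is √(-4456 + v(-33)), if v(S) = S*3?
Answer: I*√4555 ≈ 67.491*I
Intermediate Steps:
v(S) = 3*S
√(-4456 + v(-33)) = √(-4456 + 3*(-33)) = √(-4456 - 99) = √(-4555) = I*√4555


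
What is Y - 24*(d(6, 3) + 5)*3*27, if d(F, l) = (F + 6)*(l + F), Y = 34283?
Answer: -185389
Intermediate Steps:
d(F, l) = (6 + F)*(F + l)
Y - 24*(d(6, 3) + 5)*3*27 = 34283 - 24*((6² + 6*6 + 6*3 + 6*3) + 5)*3*27 = 34283 - 24*((36 + 36 + 18 + 18) + 5)*3*27 = 34283 - 24*(108 + 5)*3*27 = 34283 - 2712*3*27 = 34283 - 24*339*27 = 34283 - 8136*27 = 34283 - 219672 = -185389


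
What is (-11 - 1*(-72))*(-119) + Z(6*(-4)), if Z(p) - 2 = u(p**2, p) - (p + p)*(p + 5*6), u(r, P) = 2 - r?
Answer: -7543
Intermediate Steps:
Z(p) = 4 - p**2 - 2*p*(30 + p) (Z(p) = 2 + ((2 - p**2) - (p + p)*(p + 5*6)) = 2 + ((2 - p**2) - 2*p*(p + 30)) = 2 + ((2 - p**2) - 2*p*(30 + p)) = 2 + (2 - p**2 - 2*p*(30 + p)) = 4 - p**2 - 2*p*(30 + p))
(-11 - 1*(-72))*(-119) + Z(6*(-4)) = (-11 - 1*(-72))*(-119) + (4 - 360*(-4) - 3*(6*(-4))**2) = (-11 + 72)*(-119) + (4 - 60*(-24) - 3*(-24)**2) = 61*(-119) + (4 + 1440 - 3*576) = -7259 + (4 + 1440 - 1728) = -7259 - 284 = -7543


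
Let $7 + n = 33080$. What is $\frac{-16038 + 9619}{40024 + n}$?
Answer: $- \frac{6419}{73097} \approx -0.087815$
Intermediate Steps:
$n = 33073$ ($n = -7 + 33080 = 33073$)
$\frac{-16038 + 9619}{40024 + n} = \frac{-16038 + 9619}{40024 + 33073} = - \frac{6419}{73097}$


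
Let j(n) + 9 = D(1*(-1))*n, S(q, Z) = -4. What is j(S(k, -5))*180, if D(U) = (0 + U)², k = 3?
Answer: -2340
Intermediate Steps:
D(U) = U²
j(n) = -9 + n (j(n) = -9 + (1*(-1))²*n = -9 + (-1)²*n = -9 + 1*n = -9 + n)
j(S(k, -5))*180 = (-9 - 4)*180 = -13*180 = -2340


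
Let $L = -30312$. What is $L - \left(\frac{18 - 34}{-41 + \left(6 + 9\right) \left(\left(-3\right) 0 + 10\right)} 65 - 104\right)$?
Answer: $- \frac{3291632}{109} \approx -30198.0$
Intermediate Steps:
$L - \left(\frac{18 - 34}{-41 + \left(6 + 9\right) \left(\left(-3\right) 0 + 10\right)} 65 - 104\right) = -30312 - \left(\frac{18 - 34}{-41 + \left(6 + 9\right) \left(\left(-3\right) 0 + 10\right)} 65 - 104\right) = -30312 - \left(- \frac{16}{-41 + 15 \left(0 + 10\right)} 65 - 104\right) = -30312 - \left(- \frac{16}{-41 + 15 \cdot 10} \cdot 65 - 104\right) = -30312 - \left(- \frac{16}{-41 + 150} \cdot 65 - 104\right) = -30312 - \left(- \frac{16}{109} \cdot 65 - 104\right) = -30312 - \left(\left(-16\right) \frac{1}{109} \cdot 65 - 104\right) = -30312 - \left(\left(- \frac{16}{109}\right) 65 - 104\right) = -30312 - \left(- \frac{1040}{109} - 104\right) = -30312 - - \frac{12376}{109} = -30312 + \frac{12376}{109} = - \frac{3291632}{109}$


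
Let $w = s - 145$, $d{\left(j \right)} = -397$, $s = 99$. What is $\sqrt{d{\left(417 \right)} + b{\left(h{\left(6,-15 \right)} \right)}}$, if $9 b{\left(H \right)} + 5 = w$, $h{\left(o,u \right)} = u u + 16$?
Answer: $\frac{2 i \sqrt{906}}{3} \approx 20.067 i$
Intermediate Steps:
$h{\left(o,u \right)} = 16 + u^{2}$ ($h{\left(o,u \right)} = u^{2} + 16 = 16 + u^{2}$)
$w = -46$ ($w = 99 - 145 = -46$)
$b{\left(H \right)} = - \frac{17}{3}$ ($b{\left(H \right)} = - \frac{5}{9} + \frac{1}{9} \left(-46\right) = - \frac{5}{9} - \frac{46}{9} = - \frac{17}{3}$)
$\sqrt{d{\left(417 \right)} + b{\left(h{\left(6,-15 \right)} \right)}} = \sqrt{-397 - \frac{17}{3}} = \sqrt{- \frac{1208}{3}} = \frac{2 i \sqrt{906}}{3}$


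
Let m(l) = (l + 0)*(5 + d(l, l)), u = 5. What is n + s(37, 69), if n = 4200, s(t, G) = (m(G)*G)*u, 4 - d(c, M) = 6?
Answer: 75615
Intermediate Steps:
d(c, M) = -2 (d(c, M) = 4 - 1*6 = 4 - 6 = -2)
m(l) = 3*l (m(l) = (l + 0)*(5 - 2) = l*3 = 3*l)
s(t, G) = 15*G**2 (s(t, G) = ((3*G)*G)*5 = (3*G**2)*5 = 15*G**2)
n + s(37, 69) = 4200 + 15*69**2 = 4200 + 15*4761 = 4200 + 71415 = 75615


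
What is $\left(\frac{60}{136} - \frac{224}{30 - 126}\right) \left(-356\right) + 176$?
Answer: $- \frac{41398}{51} \approx -811.73$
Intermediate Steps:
$\left(\frac{60}{136} - \frac{224}{30 - 126}\right) \left(-356\right) + 176 = \left(60 \cdot \frac{1}{136} - \frac{224}{30 - 126}\right) \left(-356\right) + 176 = \left(\frac{15}{34} - \frac{224}{-96}\right) \left(-356\right) + 176 = \left(\frac{15}{34} - - \frac{7}{3}\right) \left(-356\right) + 176 = \left(\frac{15}{34} + \frac{7}{3}\right) \left(-356\right) + 176 = \frac{283}{102} \left(-356\right) + 176 = - \frac{50374}{51} + 176 = - \frac{41398}{51}$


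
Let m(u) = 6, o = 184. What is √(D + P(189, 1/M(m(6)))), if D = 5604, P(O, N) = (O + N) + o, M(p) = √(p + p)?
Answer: √(215172 + 6*√3)/6 ≈ 77.313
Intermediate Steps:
M(p) = √2*√p (M(p) = √(2*p) = √2*√p)
P(O, N) = 184 + N + O (P(O, N) = (O + N) + 184 = (N + O) + 184 = 184 + N + O)
√(D + P(189, 1/M(m(6)))) = √(5604 + (184 + 1/(√2*√6) + 189)) = √(5604 + (184 + 1/(2*√3) + 189)) = √(5604 + (184 + √3/6 + 189)) = √(5604 + (373 + √3/6)) = √(5977 + √3/6)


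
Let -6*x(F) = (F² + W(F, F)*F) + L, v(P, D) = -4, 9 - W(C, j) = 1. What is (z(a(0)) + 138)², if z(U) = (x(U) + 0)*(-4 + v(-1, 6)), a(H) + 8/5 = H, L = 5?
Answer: 96550276/5625 ≈ 17165.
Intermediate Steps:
W(C, j) = 8 (W(C, j) = 9 - 1*1 = 9 - 1 = 8)
a(H) = -8/5 + H
x(F) = -⅚ - 4*F/3 - F²/6 (x(F) = -((F² + 8*F) + 5)/6 = -(5 + F² + 8*F)/6 = -⅚ - 4*F/3 - F²/6)
z(U) = 20/3 + 4*U²/3 + 32*U/3 (z(U) = ((-⅚ - 4*U/3 - U²/6) + 0)*(-4 - 4) = (-⅚ - 4*U/3 - U²/6)*(-8) = 20/3 + 4*U²/3 + 32*U/3)
(z(a(0)) + 138)² = ((20/3 + 4*(-8/5 + 0)²/3 + 32*(-8/5 + 0)/3) + 138)² = ((20/3 + 4*(-8/5)²/3 + (32/3)*(-8/5)) + 138)² = ((20/3 + (4/3)*(64/25) - 256/15) + 138)² = ((20/3 + 256/75 - 256/15) + 138)² = (-524/75 + 138)² = (9826/75)² = 96550276/5625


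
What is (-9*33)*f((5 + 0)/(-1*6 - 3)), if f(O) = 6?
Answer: -1782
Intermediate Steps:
(-9*33)*f((5 + 0)/(-1*6 - 3)) = -9*33*6 = -297*6 = -1782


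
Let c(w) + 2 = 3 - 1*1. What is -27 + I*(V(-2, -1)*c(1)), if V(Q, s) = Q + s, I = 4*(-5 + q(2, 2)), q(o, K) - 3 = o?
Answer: -27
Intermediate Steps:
q(o, K) = 3 + o
c(w) = 0 (c(w) = -2 + (3 - 1*1) = -2 + (3 - 1) = -2 + 2 = 0)
I = 0 (I = 4*(-5 + (3 + 2)) = 4*(-5 + 5) = 4*0 = 0)
-27 + I*(V(-2, -1)*c(1)) = -27 + 0*((-2 - 1)*0) = -27 + 0*(-3*0) = -27 + 0*0 = -27 + 0 = -27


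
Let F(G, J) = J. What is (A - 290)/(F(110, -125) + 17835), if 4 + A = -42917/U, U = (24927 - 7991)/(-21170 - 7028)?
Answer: 86085313/21424040 ≈ 4.0182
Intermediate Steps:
U = -8468/14099 (U = 16936/(-28198) = 16936*(-1/28198) = -8468/14099 ≈ -0.60061)
A = 605052911/8468 (A = -4 - 42917/(-8468/14099) = -4 - 42917*(-14099/8468) = -4 + 605086783/8468 = 605052911/8468 ≈ 71452.)
(A - 290)/(F(110, -125) + 17835) = (605052911/8468 - 290)/(-125 + 17835) = (602597191/8468)/17710 = (602597191/8468)*(1/17710) = 86085313/21424040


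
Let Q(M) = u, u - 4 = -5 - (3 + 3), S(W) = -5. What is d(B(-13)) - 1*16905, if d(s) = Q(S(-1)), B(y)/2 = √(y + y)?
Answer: -16912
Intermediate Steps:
B(y) = 2*√2*√y (B(y) = 2*√(y + y) = 2*√(2*y) = 2*(√2*√y) = 2*√2*√y)
u = -7 (u = 4 + (-5 - (3 + 3)) = 4 + (-5 - 1*6) = 4 + (-5 - 6) = 4 - 11 = -7)
Q(M) = -7
d(s) = -7
d(B(-13)) - 1*16905 = -7 - 1*16905 = -7 - 16905 = -16912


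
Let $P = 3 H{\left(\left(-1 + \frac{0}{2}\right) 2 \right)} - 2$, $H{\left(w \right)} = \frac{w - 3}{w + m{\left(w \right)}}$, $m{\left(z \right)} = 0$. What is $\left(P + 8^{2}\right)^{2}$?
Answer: $\frac{19321}{4} \approx 4830.3$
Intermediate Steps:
$H{\left(w \right)} = \frac{-3 + w}{w}$ ($H{\left(w \right)} = \frac{w - 3}{w + 0} = \frac{-3 + w}{w}$)
$P = \frac{11}{2}$ ($P = 3 \frac{-3 + \left(-1 + \frac{0}{2}\right) 2}{\left(-1 + \frac{0}{2}\right) 2} - 2 = 3 \frac{-3 + \left(-1 + 0 \cdot \frac{1}{2}\right) 2}{\left(-1 + 0 \cdot \frac{1}{2}\right) 2} - 2 = 3 \frac{-3 + \left(-1 + 0\right) 2}{\left(-1 + 0\right) 2} - 2 = 3 \frac{-3 - 2}{\left(-1\right) 2} - 2 = 3 \frac{-3 - 2}{-2} - 2 = 3 \left(\left(- \frac{1}{2}\right) \left(-5\right)\right) - 2 = 3 \cdot \frac{5}{2} - 2 = \frac{15}{2} - 2 = \frac{11}{2} \approx 5.5$)
$\left(P + 8^{2}\right)^{2} = \left(\frac{11}{2} + 8^{2}\right)^{2} = \left(\frac{11}{2} + 64\right)^{2} = \left(\frac{139}{2}\right)^{2} = \frac{19321}{4}$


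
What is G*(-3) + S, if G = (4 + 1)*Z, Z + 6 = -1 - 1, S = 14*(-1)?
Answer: 106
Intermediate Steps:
S = -14
Z = -8 (Z = -6 + (-1 - 1) = -6 - 2 = -8)
G = -40 (G = (4 + 1)*(-8) = 5*(-8) = -40)
G*(-3) + S = -40*(-3) - 14 = 120 - 14 = 106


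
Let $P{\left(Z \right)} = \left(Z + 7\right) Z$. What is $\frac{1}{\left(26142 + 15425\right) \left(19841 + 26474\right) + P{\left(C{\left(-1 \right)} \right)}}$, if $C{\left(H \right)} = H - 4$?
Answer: $\frac{1}{1925175595} \approx 5.1943 \cdot 10^{-10}$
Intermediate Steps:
$C{\left(H \right)} = -4 + H$
$P{\left(Z \right)} = Z \left(7 + Z\right)$ ($P{\left(Z \right)} = \left(7 + Z\right) Z = Z \left(7 + Z\right)$)
$\frac{1}{\left(26142 + 15425\right) \left(19841 + 26474\right) + P{\left(C{\left(-1 \right)} \right)}} = \frac{1}{\left(26142 + 15425\right) \left(19841 + 26474\right) + \left(-4 - 1\right) \left(7 - 5\right)} = \frac{1}{41567 \cdot 46315 - 5 \left(7 - 5\right)} = \frac{1}{1925175605 - 10} = \frac{1}{1925175595}$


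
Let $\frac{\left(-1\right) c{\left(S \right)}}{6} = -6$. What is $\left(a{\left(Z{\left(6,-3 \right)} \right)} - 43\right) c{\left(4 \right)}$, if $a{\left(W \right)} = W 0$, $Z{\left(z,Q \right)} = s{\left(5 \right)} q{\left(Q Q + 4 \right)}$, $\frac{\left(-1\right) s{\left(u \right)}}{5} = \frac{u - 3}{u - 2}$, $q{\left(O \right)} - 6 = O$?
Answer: $-1548$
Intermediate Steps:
$q{\left(O \right)} = 6 + O$
$c{\left(S \right)} = 36$ ($c{\left(S \right)} = \left(-6\right) \left(-6\right) = 36$)
$s{\left(u \right)} = - \frac{5 \left(-3 + u\right)}{-2 + u}$ ($s{\left(u \right)} = - 5 \frac{u - 3}{u - 2} = - 5 \frac{-3 + u}{-2 + u} = - \frac{5 \left(-3 + u\right)}{-2 + u}$)
$Z{\left(z,Q \right)} = - \frac{100}{3} - \frac{10 Q^{2}}{3}$ ($Z{\left(z,Q \right)} = \frac{5 \left(3 - 5\right)}{-2 + 5} \left(6 + \left(Q Q + 4\right)\right) = \frac{5 \left(3 - 5\right)}{3} \left(6 + \left(Q^{2} + 4\right)\right) = 5 \cdot \frac{1}{3} \left(-2\right) \left(6 + \left(4 + Q^{2}\right)\right) = - \frac{10 \left(10 + Q^{2}\right)}{3} = - \frac{100}{3} - \frac{10 Q^{2}}{3}$)
$a{\left(W \right)} = 0$
$\left(a{\left(Z{\left(6,-3 \right)} \right)} - 43\right) c{\left(4 \right)} = \left(0 - 43\right) 36 = \left(-43\right) 36 = -1548$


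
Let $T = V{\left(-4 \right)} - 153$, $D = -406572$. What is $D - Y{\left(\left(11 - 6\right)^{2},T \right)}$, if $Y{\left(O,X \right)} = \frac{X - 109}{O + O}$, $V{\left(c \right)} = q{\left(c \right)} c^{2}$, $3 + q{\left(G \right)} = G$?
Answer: $- \frac{10164113}{25} \approx -4.0656 \cdot 10^{5}$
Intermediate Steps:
$q{\left(G \right)} = -3 + G$
$V{\left(c \right)} = c^{2} \left(-3 + c\right)$ ($V{\left(c \right)} = \left(-3 + c\right) c^{2} = c^{2} \left(-3 + c\right)$)
$T = -265$ ($T = \left(-4\right)^{2} \left(-3 - 4\right) - 153 = 16 \left(-7\right) - 153 = -112 - 153 = -265$)
$Y{\left(O,X \right)} = \frac{-109 + X}{2 O}$
$D - Y{\left(\left(11 - 6\right)^{2},T \right)} = -406572 - \frac{-109 - 265}{2 \left(11 - 6\right)^{2}} = -406572 - \frac{1}{2} \frac{1}{5^{2}} \left(-374\right) = -406572 - \frac{1}{2} \cdot \frac{1}{25} \left(-374\right) = -406572 - - \frac{187}{25} = -406572 + \frac{187}{25} = - \frac{10164113}{25}$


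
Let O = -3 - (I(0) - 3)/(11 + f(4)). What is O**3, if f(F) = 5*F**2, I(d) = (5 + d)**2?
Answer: -25672375/753571 ≈ -34.068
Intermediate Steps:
O = -295/91 (O = -3 - ((5 + 0)**2 - 3)/(11 + 5*4**2) = -3 - (5**2 - 3)/(11 + 5*16) = -3 - (25 - 3)/(11 + 80) = -3 - 22/91 = -295/91 ≈ -3.2418)
O**3 = (-295/91)**3 = -25672375/753571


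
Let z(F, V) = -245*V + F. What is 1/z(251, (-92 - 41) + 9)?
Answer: 1/30631 ≈ 3.2647e-5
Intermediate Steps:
z(F, V) = F - 245*V
1/z(251, (-92 - 41) + 9) = 1/(251 - 245*((-92 - 41) + 9)) = 1/(251 - 245*(-133 + 9)) = 1/(251 - 245*(-124)) = 1/(251 + 30380) = 1/30631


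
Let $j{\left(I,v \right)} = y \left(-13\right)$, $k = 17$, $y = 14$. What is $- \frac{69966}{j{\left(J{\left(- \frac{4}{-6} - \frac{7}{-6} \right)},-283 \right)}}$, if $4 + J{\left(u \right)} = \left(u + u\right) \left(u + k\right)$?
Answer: $\frac{2691}{7} \approx 384.43$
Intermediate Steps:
$J{\left(u \right)} = -4 + 2 u \left(17 + u\right)$ ($J{\left(u \right)} = -4 + \left(u + u\right) \left(u + 17\right) = -4 + 2 u \left(17 + u\right)$)
$j{\left(I,v \right)} = -182$ ($j{\left(I,v \right)} = 14 \left(-13\right) = -182$)
$- \frac{69966}{j{\left(J{\left(- \frac{4}{-6} - \frac{7}{-6} \right)},-283 \right)}} = - \frac{69966}{-182} = \left(-69966\right) \left(- \frac{1}{182}\right) = \frac{2691}{7}$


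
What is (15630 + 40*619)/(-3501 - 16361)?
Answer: -20195/9931 ≈ -2.0335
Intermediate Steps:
(15630 + 40*619)/(-3501 - 16361) = (15630 + 24760)/(-19862) = 40390*(-1/19862) = -20195/9931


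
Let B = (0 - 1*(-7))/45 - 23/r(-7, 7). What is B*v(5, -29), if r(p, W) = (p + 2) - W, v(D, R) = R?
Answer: -10817/180 ≈ -60.094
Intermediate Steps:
r(p, W) = 2 + p - W (r(p, W) = (2 + p) - W = 2 + p - W)
B = 373/180 (B = (0 - 1*(-7))/45 - 23/(2 - 7 - 1*7) = (0 + 7)*(1/45) - 23/(2 - 7 - 7) = 7*(1/45) - 23/(-12) = 7/45 - 23*(-1/12) = 7/45 + 23/12 = 373/180 ≈ 2.0722)
B*v(5, -29) = (373/180)*(-29) = -10817/180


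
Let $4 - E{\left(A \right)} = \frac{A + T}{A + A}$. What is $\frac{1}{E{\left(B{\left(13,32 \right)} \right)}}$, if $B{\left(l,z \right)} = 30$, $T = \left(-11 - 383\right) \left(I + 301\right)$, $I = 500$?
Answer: $\frac{5}{26317} \approx 0.00018999$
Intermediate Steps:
$T = -315594$ ($T = \left(-11 - 383\right) \left(500 + 301\right) = \left(-394\right) 801 = -315594$)
$E{\left(A \right)} = 4 - \frac{-315594 + A}{2 A}$ ($E{\left(A \right)} = 4 - \frac{A - 315594}{A + A} = 4 - \frac{-315594 + A}{2 A}$)
$\frac{1}{E{\left(B{\left(13,32 \right)} \right)}} = \frac{1}{\frac{7}{2} + \frac{157797}{30}} = \frac{1}{\frac{7}{2} + 157797 \cdot \frac{1}{30}} = \frac{1}{\frac{7}{2} + \frac{52599}{10}} = \frac{1}{\frac{26317}{5}} = \frac{5}{26317}$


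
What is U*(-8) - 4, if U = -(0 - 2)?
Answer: -20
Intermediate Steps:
U = 2 (U = -1*(-2) = 2)
U*(-8) - 4 = 2*(-8) - 4 = -16 - 4 = -20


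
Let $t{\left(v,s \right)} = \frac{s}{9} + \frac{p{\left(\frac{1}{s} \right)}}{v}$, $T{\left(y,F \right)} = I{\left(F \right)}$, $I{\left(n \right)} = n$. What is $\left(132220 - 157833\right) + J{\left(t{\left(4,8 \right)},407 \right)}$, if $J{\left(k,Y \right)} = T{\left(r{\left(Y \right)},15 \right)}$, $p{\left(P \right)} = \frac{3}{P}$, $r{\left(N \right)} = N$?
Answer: $-25598$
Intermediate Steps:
$T{\left(y,F \right)} = F$
$t{\left(v,s \right)} = \frac{s}{9} + \frac{3 s}{v}$ ($t{\left(v,s \right)} = \frac{s}{9} + \frac{3 \frac{1}{\frac{1}{s}}}{v} = s \frac{1}{9} + \frac{3 s}{v} = \frac{s}{9} + \frac{3 s}{v}$)
$J{\left(k,Y \right)} = 15$
$\left(132220 - 157833\right) + J{\left(t{\left(4,8 \right)},407 \right)} = \left(132220 - 157833\right) + 15 = -25613 + 15 = -25598$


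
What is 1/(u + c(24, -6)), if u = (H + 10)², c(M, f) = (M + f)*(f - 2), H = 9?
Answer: 1/217 ≈ 0.0046083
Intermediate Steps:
c(M, f) = (-2 + f)*(M + f) (c(M, f) = (M + f)*(-2 + f) = (-2 + f)*(M + f))
u = 361 (u = (9 + 10)² = 19² = 361)
1/(u + c(24, -6)) = 1/(361 + ((-6)² - 2*24 - 2*(-6) + 24*(-6))) = 1/(361 + (36 - 48 + 12 - 144)) = 1/(361 - 144) = 1/217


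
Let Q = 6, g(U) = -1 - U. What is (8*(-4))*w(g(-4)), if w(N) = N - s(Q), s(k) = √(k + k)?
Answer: -96 + 64*√3 ≈ 14.851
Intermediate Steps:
s(k) = √2*√k (s(k) = √(2*k) = √2*√k)
w(N) = N - 2*√3 (w(N) = N - √2*√6 = N - 2*√3)
(8*(-4))*w(g(-4)) = (8*(-4))*((-1 - 1*(-4)) - 2*√3) = -32*((-1 + 4) - 2*√3) = -32*(3 - 2*√3) = -96 + 64*√3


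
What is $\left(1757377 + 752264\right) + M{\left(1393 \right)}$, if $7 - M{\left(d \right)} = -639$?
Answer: $2510287$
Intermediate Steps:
$M{\left(d \right)} = 646$ ($M{\left(d \right)} = 7 - -639 = 7 + 639 = 646$)
$\left(1757377 + 752264\right) + M{\left(1393 \right)} = \left(1757377 + 752264\right) + 646 = 2509641 + 646 = 2510287$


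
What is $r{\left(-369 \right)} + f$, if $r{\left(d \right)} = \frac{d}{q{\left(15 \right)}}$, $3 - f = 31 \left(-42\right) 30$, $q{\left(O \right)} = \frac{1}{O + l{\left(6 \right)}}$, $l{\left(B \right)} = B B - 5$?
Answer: $22089$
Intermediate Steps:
$l{\left(B \right)} = -5 + B^{2}$ ($l{\left(B \right)} = B^{2} - 5 = -5 + B^{2}$)
$q{\left(O \right)} = \frac{1}{31 + O}$ ($q{\left(O \right)} = \frac{1}{O - \left(5 - 6^{2}\right)} = \frac{1}{O + \left(-5 + 36\right)} = \frac{1}{O + 31} = \frac{1}{31 + O}$)
$f = 39063$ ($f = 3 - 31 \left(-42\right) 30 = 3 - \left(-1302\right) 30 = 3 - -39060 = 3 + 39060 = 39063$)
$r{\left(d \right)} = 46 d$ ($r{\left(d \right)} = \frac{d}{\frac{1}{31 + 15}} = \frac{d}{\frac{1}{46}} = d \frac{1}{\frac{1}{46}} = d 46 = 46 d$)
$r{\left(-369 \right)} + f = 46 \left(-369\right) + 39063 = -16974 + 39063 = 22089$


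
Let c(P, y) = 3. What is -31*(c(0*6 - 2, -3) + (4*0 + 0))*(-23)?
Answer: 2139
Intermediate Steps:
-31*(c(0*6 - 2, -3) + (4*0 + 0))*(-23) = -31*(3 + (4*0 + 0))*(-23) = -31*(3 + (0 + 0))*(-23) = -31*(3 + 0)*(-23) = -31*3*(-23) = -93*(-23) = 2139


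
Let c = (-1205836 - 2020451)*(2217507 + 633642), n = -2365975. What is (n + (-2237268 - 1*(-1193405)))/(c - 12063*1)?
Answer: 1704919/4599312482913 ≈ 3.7069e-7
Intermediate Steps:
c = -9198624953763 (c = -3226287*2851149 = -9198624953763)
(n + (-2237268 - 1*(-1193405)))/(c - 12063*1) = (-2365975 + (-2237268 - 1*(-1193405)))/(-9198624953763 - 12063*1) = (-2365975 + (-2237268 + 1193405))/(-9198624953763 - 12063) = (-2365975 - 1043863)/(-9198624965826) = -3409838*(-1/9198624965826) = 1704919/4599312482913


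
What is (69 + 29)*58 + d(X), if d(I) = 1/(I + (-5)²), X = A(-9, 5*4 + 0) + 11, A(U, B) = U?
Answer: 153469/27 ≈ 5684.0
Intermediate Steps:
X = 2 (X = -9 + 11 = 2)
d(I) = 1/(25 + I) (d(I) = 1/(I + 25) = 1/(25 + I))
(69 + 29)*58 + d(X) = (69 + 29)*58 + 1/(25 + 2) = 98*58 + 1/27 = 5684 + 1/27 = 153469/27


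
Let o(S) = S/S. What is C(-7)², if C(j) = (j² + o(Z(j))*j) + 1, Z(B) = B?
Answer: 1849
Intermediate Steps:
o(S) = 1
C(j) = 1 + j + j² (C(j) = (j² + 1*j) + 1 = (j² + j) + 1 = (j + j²) + 1 = 1 + j + j²)
C(-7)² = (1 - 7 + (-7)²)² = (1 - 7 + 49)² = 43² = 1849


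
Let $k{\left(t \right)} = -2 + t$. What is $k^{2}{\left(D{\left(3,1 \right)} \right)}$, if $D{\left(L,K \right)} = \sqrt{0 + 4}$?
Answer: $0$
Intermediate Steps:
$D{\left(L,K \right)} = 2$ ($D{\left(L,K \right)} = \sqrt{4} = 2$)
$k^{2}{\left(D{\left(3,1 \right)} \right)} = \left(-2 + 2\right)^{2} = 0^{2} = 0$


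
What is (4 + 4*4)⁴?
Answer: 160000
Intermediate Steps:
(4 + 4*4)⁴ = (4 + 16)⁴ = 20⁴ = 160000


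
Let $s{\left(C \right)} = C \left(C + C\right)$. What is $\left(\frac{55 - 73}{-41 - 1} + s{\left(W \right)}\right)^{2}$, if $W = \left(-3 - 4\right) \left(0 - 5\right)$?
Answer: $\frac{294225409}{49} \approx 6.0046 \cdot 10^{6}$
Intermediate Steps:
$W = 35$ ($W = \left(-7\right) \left(-5\right) = 35$)
$s{\left(C \right)} = 2 C^{2}$ ($s{\left(C \right)} = C 2 C = 2 C^{2}$)
$\left(\frac{55 - 73}{-41 - 1} + s{\left(W \right)}\right)^{2} = \left(\frac{55 - 73}{-41 - 1} + 2 \cdot 35^{2}\right)^{2} = \left(- \frac{18}{-42} + 2 \cdot 1225\right)^{2} = \left(\left(-18\right) \left(- \frac{1}{42}\right) + 2450\right)^{2} = \left(\frac{3}{7} + 2450\right)^{2} = \left(\frac{17153}{7}\right)^{2} = \frac{294225409}{49}$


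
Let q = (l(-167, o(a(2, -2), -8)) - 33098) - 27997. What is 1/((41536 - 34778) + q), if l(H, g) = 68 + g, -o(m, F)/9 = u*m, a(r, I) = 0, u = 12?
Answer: -1/54269 ≈ -1.8427e-5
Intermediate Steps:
o(m, F) = -108*m
q = -61027 (q = ((68 - 108*0) - 33098) - 27997 = ((68 + 0) - 33098) - 27997 = (68 - 33098) - 27997 = -33030 - 27997 = -61027)
1/((41536 - 34778) + q) = 1/((41536 - 34778) - 61027) = 1/(6758 - 61027) = 1/(-54269) = -1/54269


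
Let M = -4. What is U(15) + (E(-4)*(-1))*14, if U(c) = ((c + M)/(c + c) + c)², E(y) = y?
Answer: 262921/900 ≈ 292.13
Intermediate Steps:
U(c) = (c + (-4 + c)/(2*c))² (U(c) = ((c - 4)/(c + c) + c)² = ((-4 + c)/((2*c)) + c)² = ((-4 + c)*(1/(2*c)) + c)² = ((-4 + c)/(2*c) + c)² = (c + (-4 + c)/(2*c))²)
U(15) + (E(-4)*(-1))*14 = (¼)*(-4 + 15 + 2*15²)²/15² - 4*(-1)*14 = (¼)*(1/225)*(-4 + 15 + 2*225)² + 4*14 = (¼)*(1/225)*(-4 + 15 + 450)² + 56 = (¼)*(1/225)*461² + 56 = (¼)*(1/225)*212521 + 56 = 212521/900 + 56 = 262921/900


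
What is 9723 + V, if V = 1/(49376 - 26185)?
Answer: 225486094/23191 ≈ 9723.0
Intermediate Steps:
V = 1/23191 ≈ 4.3120e-5
9723 + V = 9723 + 1/23191 = 225486094/23191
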